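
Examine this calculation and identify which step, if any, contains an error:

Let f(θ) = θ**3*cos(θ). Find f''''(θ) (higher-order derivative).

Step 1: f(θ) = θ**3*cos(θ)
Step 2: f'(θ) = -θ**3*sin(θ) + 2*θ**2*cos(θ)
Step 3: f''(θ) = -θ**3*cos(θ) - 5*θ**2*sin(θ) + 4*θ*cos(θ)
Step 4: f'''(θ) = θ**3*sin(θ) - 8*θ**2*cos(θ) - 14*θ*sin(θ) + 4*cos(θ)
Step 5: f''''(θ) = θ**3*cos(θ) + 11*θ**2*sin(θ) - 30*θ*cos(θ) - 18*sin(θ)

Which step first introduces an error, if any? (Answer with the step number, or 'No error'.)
Step 2

Step 2 is incorrect due to a wrong coefficient.
The step shows: -θ**3*sin(θ) + 2*θ**2*cos(θ)
The correct value should be: -θ**3*sin(θ) + 3*θ**2*cos(θ)

Explanation: The coefficient 3 was incorrectly written as 2: the term 3*θ**2*cos(θ) was incorrectly written as 2*θ**2*cos(θ)
The later steps are derived from this incorrect expression, so the error originates in Step 2.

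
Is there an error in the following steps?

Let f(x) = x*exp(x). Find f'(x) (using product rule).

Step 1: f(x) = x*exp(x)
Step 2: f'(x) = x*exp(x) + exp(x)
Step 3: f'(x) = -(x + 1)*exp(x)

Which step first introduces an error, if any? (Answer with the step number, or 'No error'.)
Step 3

Step 3 is incorrect due to a sign flip.
The step shows: -(x + 1)*exp(x)
The correct value should be: (x + 1)*exp(x)

Explanation: The sign of the whole expression was flipped: the term (x + 1)*exp(x) was incorrectly written as -(x + 1)*exp(x)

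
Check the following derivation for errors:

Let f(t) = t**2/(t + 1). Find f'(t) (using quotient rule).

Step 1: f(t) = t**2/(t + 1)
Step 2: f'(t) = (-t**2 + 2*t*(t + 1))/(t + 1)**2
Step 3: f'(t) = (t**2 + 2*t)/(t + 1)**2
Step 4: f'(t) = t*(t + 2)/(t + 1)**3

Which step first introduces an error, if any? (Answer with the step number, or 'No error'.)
Step 4

Step 4 is incorrect due to a wrong exponent.
The step shows: t*(t + 2)/(t + 1)**3
The correct value should be: t*(t + 2)/(t + 1)**2

Explanation: The exponent -2 on t + 1 was incorrectly written as -3: the term t*(t + 2)/(t + 1)**2 was incorrectly written as t*(t + 2)/(t + 1)**3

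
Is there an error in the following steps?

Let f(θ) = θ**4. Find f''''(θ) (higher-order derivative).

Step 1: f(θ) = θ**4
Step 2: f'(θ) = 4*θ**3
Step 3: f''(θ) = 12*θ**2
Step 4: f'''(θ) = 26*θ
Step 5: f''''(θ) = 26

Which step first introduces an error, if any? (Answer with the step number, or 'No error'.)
Step 4

Step 4 is incorrect due to a wrong coefficient.
The step shows: 26*θ
The correct value should be: 24*θ

Explanation: The coefficient 24 was incorrectly written as 26: the term 24*θ was incorrectly written as 26*θ
The later steps are derived from this incorrect expression, so the error originates in Step 4.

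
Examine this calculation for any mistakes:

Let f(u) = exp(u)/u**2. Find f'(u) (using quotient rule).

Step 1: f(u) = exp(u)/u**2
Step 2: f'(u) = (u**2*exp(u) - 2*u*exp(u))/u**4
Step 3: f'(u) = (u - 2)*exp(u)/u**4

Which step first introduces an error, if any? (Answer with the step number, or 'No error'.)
Step 3

Step 3 is incorrect due to a wrong exponent.
The step shows: (u - 2)*exp(u)/u**4
The correct value should be: (u - 2)*exp(u)/u**3

Explanation: The exponent -3 on u was incorrectly written as -4: the term (u - 2)*exp(u)/u**3 was incorrectly written as (u - 2)*exp(u)/u**4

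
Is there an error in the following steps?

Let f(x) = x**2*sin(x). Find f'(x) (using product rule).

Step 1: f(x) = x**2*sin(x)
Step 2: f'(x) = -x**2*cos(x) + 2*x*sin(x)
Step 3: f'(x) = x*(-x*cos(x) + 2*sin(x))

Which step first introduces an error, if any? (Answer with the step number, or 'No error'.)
Step 2

Step 2 is incorrect due to a sign flip.
The step shows: -x**2*cos(x) + 2*x*sin(x)
The correct value should be: x**2*cos(x) + 2*x*sin(x)

Explanation: The sign of one term was flipped: the term x**2*cos(x) was incorrectly written as -x**2*cos(x)
The later steps are derived from this incorrect expression, so the error originates in Step 2.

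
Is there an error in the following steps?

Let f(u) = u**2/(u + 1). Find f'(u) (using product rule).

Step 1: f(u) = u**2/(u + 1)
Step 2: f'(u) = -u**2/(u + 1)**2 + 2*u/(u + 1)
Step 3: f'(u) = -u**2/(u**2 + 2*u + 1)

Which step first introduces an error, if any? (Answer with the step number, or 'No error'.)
Step 3

Step 3 is incorrect due to a dropped term.
The step shows: -u**2/(u**2 + 2*u + 1)
The correct value should be: -u**2/(u**2 + 2*u + 1) + 2*u/(u + 1)

Explanation: A term was dropped: the term 2*u/(u + 1) was incorrectly omitted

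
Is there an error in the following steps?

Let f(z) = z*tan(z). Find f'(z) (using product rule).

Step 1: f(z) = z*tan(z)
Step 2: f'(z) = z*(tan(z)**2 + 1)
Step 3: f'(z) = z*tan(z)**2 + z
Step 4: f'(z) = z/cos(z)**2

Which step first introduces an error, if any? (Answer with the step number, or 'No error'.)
Step 2

Step 2 is incorrect due to a dropped term.
The step shows: z*(tan(z)**2 + 1)
The correct value should be: z*(tan(z)**2 + 1) + tan(z)

Explanation: A term was dropped: the term tan(z) was incorrectly omitted
The later steps are derived from this incorrect expression, so the error originates in Step 2.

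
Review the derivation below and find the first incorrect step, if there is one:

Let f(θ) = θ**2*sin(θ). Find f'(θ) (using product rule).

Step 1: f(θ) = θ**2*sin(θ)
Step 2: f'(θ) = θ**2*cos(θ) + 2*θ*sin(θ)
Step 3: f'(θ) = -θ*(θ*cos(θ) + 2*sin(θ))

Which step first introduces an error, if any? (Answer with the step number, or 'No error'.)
Step 3

Step 3 is incorrect due to a sign flip.
The step shows: -θ*(θ*cos(θ) + 2*sin(θ))
The correct value should be: θ*(θ*cos(θ) + 2*sin(θ))

Explanation: The sign of the whole expression was flipped: the term θ*(θ*cos(θ) + 2*sin(θ)) was incorrectly written as -θ*(θ*cos(θ) + 2*sin(θ))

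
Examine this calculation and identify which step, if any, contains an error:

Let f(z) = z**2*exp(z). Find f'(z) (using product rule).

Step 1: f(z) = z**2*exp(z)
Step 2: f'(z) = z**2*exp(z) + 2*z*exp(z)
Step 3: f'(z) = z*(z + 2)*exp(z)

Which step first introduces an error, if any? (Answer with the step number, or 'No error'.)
No error

All steps in this derivation are correct.
The final answer f'(z) = z*(z + 2)*exp(z) is valid.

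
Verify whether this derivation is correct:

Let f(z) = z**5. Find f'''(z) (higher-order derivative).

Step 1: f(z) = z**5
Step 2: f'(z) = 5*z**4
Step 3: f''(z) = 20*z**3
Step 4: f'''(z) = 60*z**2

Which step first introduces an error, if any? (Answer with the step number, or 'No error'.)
No error

All steps in this derivation are correct.
The final answer f'''(z) = 60*z**2 is valid.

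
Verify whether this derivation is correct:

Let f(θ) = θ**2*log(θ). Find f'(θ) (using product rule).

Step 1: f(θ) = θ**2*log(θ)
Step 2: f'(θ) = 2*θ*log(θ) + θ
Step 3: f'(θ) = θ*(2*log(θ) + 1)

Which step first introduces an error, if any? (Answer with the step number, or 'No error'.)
No error

All steps in this derivation are correct.
The final answer f'(θ) = θ*(2*log(θ) + 1) is valid.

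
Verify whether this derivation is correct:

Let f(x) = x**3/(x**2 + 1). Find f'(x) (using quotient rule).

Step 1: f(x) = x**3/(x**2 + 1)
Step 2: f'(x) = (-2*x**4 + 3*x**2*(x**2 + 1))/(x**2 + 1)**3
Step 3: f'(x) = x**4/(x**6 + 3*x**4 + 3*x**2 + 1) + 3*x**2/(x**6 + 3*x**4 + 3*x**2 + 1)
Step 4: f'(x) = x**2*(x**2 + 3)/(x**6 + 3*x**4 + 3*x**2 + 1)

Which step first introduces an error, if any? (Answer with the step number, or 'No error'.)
Step 2

Step 2 is incorrect due to a wrong exponent.
The step shows: (-2*x**4 + 3*x**2*(x**2 + 1))/(x**2 + 1)**3
The correct value should be: (-2*x**4 + 3*x**2*(x**2 + 1))/(x**2 + 1)**2

Explanation: The exponent -2 on x**2 + 1 was incorrectly written as -3: the term (-2*x**4 + 3*x**2*(x**2 + 1))/(x**2 + 1)**2 was incorrectly written as (-2*x**4 + 3*x**2*(x**2 + 1))/(x**2 + 1)**3
The later steps are derived from this incorrect expression, so the error originates in Step 2.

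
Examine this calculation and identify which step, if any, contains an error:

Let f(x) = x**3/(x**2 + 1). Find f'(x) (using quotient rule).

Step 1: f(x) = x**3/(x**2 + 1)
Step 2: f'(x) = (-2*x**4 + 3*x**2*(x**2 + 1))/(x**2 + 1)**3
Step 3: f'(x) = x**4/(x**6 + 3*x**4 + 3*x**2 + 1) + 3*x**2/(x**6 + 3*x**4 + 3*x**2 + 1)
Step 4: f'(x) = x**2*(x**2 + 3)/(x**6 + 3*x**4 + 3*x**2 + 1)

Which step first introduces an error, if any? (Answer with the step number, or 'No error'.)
Step 2

Step 2 is incorrect due to a wrong exponent.
The step shows: (-2*x**4 + 3*x**2*(x**2 + 1))/(x**2 + 1)**3
The correct value should be: (-2*x**4 + 3*x**2*(x**2 + 1))/(x**2 + 1)**2

Explanation: The exponent -2 on x**2 + 1 was incorrectly written as -3: the term (-2*x**4 + 3*x**2*(x**2 + 1))/(x**2 + 1)**2 was incorrectly written as (-2*x**4 + 3*x**2*(x**2 + 1))/(x**2 + 1)**3
The later steps are derived from this incorrect expression, so the error originates in Step 2.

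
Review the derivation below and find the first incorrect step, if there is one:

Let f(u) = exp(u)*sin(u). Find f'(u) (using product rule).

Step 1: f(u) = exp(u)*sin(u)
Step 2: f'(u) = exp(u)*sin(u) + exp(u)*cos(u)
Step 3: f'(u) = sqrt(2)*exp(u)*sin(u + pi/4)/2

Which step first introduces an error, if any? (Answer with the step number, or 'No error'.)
Step 3

Step 3 is incorrect due to a wrong exponent.
The step shows: sqrt(2)*exp(u)*sin(u + pi/4)/2
The correct value should be: sqrt(2)*exp(u)*sin(u + pi/4)

Explanation: The exponent 1/2 on 2 was incorrectly written as -1/2: the term sqrt(2)*exp(u)*sin(u + pi/4) was incorrectly written as sqrt(2)*exp(u)*sin(u + pi/4)/2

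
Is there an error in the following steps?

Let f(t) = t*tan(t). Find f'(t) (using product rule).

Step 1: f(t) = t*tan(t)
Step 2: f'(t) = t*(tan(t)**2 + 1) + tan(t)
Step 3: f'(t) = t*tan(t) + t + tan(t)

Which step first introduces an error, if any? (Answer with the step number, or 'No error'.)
Step 3

Step 3 is incorrect due to a wrong exponent.
The step shows: t*tan(t) + t + tan(t)
The correct value should be: t*tan(t)**2 + t + tan(t)

Explanation: The exponent 2 on tan(t) was incorrectly written as 1: the term t*tan(t)**2 was incorrectly written as t*tan(t)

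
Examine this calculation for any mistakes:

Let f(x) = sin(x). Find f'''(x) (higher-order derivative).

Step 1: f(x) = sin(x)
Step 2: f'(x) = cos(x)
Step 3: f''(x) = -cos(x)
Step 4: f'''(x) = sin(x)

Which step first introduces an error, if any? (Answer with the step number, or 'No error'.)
Step 3

Step 3 is incorrect due to a wrong trig function.
The step shows: -cos(x)
The correct value should be: -sin(x)

Explanation: sin(x) was incorrectly written as cos(x): the term -sin(x) was incorrectly written as -cos(x)
The later steps are derived from this incorrect expression, so the error originates in Step 3.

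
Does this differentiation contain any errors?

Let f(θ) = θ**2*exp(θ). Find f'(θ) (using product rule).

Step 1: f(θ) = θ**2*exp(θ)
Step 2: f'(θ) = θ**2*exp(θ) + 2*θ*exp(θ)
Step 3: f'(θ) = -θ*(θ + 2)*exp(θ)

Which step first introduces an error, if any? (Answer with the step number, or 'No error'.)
Step 3

Step 3 is incorrect due to a sign flip.
The step shows: -θ*(θ + 2)*exp(θ)
The correct value should be: θ*(θ + 2)*exp(θ)

Explanation: The sign of the whole expression was flipped: the term θ*(θ + 2)*exp(θ) was incorrectly written as -θ*(θ + 2)*exp(θ)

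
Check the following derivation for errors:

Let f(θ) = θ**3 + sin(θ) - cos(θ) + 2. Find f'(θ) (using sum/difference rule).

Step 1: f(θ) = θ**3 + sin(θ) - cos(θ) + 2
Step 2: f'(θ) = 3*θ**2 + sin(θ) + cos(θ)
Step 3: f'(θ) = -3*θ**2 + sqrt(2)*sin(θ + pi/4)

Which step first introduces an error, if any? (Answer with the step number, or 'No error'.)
Step 3

Step 3 is incorrect due to a sign flip.
The step shows: -3*θ**2 + sqrt(2)*sin(θ + pi/4)
The correct value should be: 3*θ**2 + sqrt(2)*sin(θ + pi/4)

Explanation: The sign of one term was flipped: the term 3*θ**2 was incorrectly written as -3*θ**2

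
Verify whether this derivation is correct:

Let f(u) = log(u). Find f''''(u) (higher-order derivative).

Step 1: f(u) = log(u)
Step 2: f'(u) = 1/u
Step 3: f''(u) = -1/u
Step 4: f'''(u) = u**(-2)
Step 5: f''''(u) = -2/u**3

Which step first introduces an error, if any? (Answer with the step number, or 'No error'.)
Step 3

Step 3 is incorrect due to a wrong exponent.
The step shows: -1/u
The correct value should be: -1/u**2

Explanation: The exponent -2 on u was incorrectly written as -1: the term -1/u**2 was incorrectly written as -1/u
The later steps are derived from this incorrect expression, so the error originates in Step 3.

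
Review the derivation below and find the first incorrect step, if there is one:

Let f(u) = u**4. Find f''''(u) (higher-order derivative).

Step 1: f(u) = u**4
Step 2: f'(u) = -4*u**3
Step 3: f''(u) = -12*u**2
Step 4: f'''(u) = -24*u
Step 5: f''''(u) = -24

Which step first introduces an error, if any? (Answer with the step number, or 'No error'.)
Step 2

Step 2 is incorrect due to a sign flip.
The step shows: -4*u**3
The correct value should be: 4*u**3

Explanation: The sign of the whole expression was flipped: the term 4*u**3 was incorrectly written as -4*u**3
The later steps are derived from this incorrect expression, so the error originates in Step 2.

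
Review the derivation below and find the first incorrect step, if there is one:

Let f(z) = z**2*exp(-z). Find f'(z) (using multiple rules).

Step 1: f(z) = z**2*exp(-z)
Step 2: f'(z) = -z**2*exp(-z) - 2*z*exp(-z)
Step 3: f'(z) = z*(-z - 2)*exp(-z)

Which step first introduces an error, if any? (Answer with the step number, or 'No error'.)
Step 2

Step 2 is incorrect due to a sign flip.
The step shows: -z**2*exp(-z) - 2*z*exp(-z)
The correct value should be: -z**2*exp(-z) + 2*z*exp(-z)

Explanation: The sign of one term was flipped: the term 2*z*exp(-z) was incorrectly written as -2*z*exp(-z)
The later steps are derived from this incorrect expression, so the error originates in Step 2.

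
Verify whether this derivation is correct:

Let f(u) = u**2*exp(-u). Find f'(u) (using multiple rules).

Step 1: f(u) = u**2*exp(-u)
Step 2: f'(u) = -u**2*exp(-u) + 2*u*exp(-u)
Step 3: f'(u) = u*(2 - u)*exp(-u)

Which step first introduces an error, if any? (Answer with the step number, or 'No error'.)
No error

All steps in this derivation are correct.
The final answer f'(u) = u*(2 - u)*exp(-u) is valid.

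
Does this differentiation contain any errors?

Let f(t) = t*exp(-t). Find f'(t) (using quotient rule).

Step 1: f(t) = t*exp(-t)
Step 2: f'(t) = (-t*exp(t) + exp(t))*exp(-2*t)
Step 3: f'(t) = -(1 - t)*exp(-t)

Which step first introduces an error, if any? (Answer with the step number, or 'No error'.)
Step 3

Step 3 is incorrect due to a sign flip.
The step shows: -(1 - t)*exp(-t)
The correct value should be: (1 - t)*exp(-t)

Explanation: The sign of the whole expression was flipped: the term (1 - t)*exp(-t) was incorrectly written as -(1 - t)*exp(-t)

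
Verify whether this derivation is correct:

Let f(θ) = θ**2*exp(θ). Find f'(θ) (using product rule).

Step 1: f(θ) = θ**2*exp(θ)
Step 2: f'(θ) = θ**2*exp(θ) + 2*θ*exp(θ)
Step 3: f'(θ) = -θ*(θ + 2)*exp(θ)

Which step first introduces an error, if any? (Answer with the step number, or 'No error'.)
Step 3

Step 3 is incorrect due to a sign flip.
The step shows: -θ*(θ + 2)*exp(θ)
The correct value should be: θ*(θ + 2)*exp(θ)

Explanation: The sign of the whole expression was flipped: the term θ*(θ + 2)*exp(θ) was incorrectly written as -θ*(θ + 2)*exp(θ)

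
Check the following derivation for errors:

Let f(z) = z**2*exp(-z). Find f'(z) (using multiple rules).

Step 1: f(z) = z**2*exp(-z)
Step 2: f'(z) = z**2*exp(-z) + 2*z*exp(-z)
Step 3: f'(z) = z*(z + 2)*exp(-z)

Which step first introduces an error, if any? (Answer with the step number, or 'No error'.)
Step 2

Step 2 is incorrect due to a sign flip.
The step shows: z**2*exp(-z) + 2*z*exp(-z)
The correct value should be: -z**2*exp(-z) + 2*z*exp(-z)

Explanation: The sign of one term was flipped: the term -z**2*exp(-z) was incorrectly written as z**2*exp(-z)
The later steps are derived from this incorrect expression, so the error originates in Step 2.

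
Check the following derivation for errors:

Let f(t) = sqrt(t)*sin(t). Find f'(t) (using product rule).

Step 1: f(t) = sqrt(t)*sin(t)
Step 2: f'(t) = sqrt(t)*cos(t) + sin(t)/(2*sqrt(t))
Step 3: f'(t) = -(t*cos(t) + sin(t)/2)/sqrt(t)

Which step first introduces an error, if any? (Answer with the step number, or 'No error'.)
Step 3

Step 3 is incorrect due to a sign flip.
The step shows: -(t*cos(t) + sin(t)/2)/sqrt(t)
The correct value should be: (t*cos(t) + sin(t)/2)/sqrt(t)

Explanation: The sign of the whole expression was flipped: the term (t*cos(t) + sin(t)/2)/sqrt(t) was incorrectly written as -(t*cos(t) + sin(t)/2)/sqrt(t)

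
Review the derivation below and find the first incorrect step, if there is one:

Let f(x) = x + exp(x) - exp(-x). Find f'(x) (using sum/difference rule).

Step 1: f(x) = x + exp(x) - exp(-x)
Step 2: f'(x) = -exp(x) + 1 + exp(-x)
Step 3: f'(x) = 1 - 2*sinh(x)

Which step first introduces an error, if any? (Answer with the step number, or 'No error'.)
Step 2

Step 2 is incorrect due to a sign flip.
The step shows: -exp(x) + 1 + exp(-x)
The correct value should be: exp(x) + 1 + exp(-x)

Explanation: The sign of one term was flipped: the term exp(x) was incorrectly written as -exp(x)
The later steps are derived from this incorrect expression, so the error originates in Step 2.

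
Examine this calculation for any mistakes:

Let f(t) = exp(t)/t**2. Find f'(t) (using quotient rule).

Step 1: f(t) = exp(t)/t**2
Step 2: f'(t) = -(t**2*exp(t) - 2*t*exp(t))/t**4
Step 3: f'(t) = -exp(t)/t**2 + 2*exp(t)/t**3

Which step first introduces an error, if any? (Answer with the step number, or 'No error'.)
Step 2

Step 2 is incorrect due to a sign flip.
The step shows: -(t**2*exp(t) - 2*t*exp(t))/t**4
The correct value should be: (t**2*exp(t) - 2*t*exp(t))/t**4

Explanation: The sign of the whole expression was flipped: the term (t**2*exp(t) - 2*t*exp(t))/t**4 was incorrectly written as -(t**2*exp(t) - 2*t*exp(t))/t**4
The later steps are derived from this incorrect expression, so the error originates in Step 2.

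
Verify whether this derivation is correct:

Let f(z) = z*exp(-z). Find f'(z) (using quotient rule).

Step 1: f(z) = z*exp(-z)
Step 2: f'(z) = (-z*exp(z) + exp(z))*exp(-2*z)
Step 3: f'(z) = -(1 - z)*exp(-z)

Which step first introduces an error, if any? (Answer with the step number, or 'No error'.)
Step 3

Step 3 is incorrect due to a sign flip.
The step shows: -(1 - z)*exp(-z)
The correct value should be: (1 - z)*exp(-z)

Explanation: The sign of the whole expression was flipped: the term (1 - z)*exp(-z) was incorrectly written as -(1 - z)*exp(-z)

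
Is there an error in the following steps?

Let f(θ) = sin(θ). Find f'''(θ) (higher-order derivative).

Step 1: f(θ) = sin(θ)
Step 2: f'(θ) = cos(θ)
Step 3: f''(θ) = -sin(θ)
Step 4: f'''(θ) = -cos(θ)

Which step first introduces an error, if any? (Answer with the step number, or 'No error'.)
No error

All steps in this derivation are correct.
The final answer f'''(θ) = -cos(θ) is valid.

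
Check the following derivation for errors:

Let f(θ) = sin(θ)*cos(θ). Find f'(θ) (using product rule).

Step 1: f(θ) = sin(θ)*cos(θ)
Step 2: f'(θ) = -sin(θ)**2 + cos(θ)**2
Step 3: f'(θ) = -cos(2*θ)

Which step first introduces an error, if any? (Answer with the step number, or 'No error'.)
Step 3

Step 3 is incorrect due to a sign flip.
The step shows: -cos(2*θ)
The correct value should be: cos(2*θ)

Explanation: The sign of the whole expression was flipped: the term cos(2*θ) was incorrectly written as -cos(2*θ)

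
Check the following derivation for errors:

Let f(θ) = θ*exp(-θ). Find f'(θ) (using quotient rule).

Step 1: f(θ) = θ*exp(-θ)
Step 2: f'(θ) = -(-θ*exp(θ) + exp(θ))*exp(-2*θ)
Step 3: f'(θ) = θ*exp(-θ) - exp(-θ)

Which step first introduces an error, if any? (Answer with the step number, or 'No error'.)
Step 2

Step 2 is incorrect due to a sign flip.
The step shows: -(-θ*exp(θ) + exp(θ))*exp(-2*θ)
The correct value should be: (-θ*exp(θ) + exp(θ))*exp(-2*θ)

Explanation: The sign of the whole expression was flipped: the term (-θ*exp(θ) + exp(θ))*exp(-2*θ) was incorrectly written as -(-θ*exp(θ) + exp(θ))*exp(-2*θ)
The later steps are derived from this incorrect expression, so the error originates in Step 2.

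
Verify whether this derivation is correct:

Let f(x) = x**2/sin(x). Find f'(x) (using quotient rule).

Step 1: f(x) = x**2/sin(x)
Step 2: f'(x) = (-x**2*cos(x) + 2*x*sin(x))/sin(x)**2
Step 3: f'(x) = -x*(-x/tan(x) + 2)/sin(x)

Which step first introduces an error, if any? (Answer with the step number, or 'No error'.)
Step 3

Step 3 is incorrect due to a sign flip.
The step shows: -x*(-x/tan(x) + 2)/sin(x)
The correct value should be: x*(-x/tan(x) + 2)/sin(x)

Explanation: The sign of the whole expression was flipped: the term x*(-x/tan(x) + 2)/sin(x) was incorrectly written as -x*(-x/tan(x) + 2)/sin(x)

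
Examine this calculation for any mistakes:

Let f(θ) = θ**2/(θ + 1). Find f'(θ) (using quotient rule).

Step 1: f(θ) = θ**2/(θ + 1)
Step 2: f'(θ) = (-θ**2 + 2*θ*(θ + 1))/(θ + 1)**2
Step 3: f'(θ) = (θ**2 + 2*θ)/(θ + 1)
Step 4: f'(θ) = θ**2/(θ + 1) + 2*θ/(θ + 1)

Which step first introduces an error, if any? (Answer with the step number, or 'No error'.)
Step 3

Step 3 is incorrect due to a wrong exponent.
The step shows: (θ**2 + 2*θ)/(θ + 1)
The correct value should be: (θ**2 + 2*θ)/(θ + 1)**2

Explanation: The exponent -2 on θ + 1 was incorrectly written as -1: the term (θ**2 + 2*θ)/(θ + 1)**2 was incorrectly written as (θ**2 + 2*θ)/(θ + 1)
The later steps are derived from this incorrect expression, so the error originates in Step 3.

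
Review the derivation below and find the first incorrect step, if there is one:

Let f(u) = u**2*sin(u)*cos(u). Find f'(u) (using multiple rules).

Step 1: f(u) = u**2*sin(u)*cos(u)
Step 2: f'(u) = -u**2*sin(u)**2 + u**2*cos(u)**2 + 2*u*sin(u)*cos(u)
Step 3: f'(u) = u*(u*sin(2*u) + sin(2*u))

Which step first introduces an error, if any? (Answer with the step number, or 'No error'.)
Step 3

Step 3 is incorrect due to a wrong trig function.
The step shows: u*(u*sin(2*u) + sin(2*u))
The correct value should be: u*(u*cos(2*u) + sin(2*u))

Explanation: cos(2*u) was incorrectly written as sin(2*u): the term u*(u*cos(2*u) + sin(2*u)) was incorrectly written as u*(u*sin(2*u) + sin(2*u))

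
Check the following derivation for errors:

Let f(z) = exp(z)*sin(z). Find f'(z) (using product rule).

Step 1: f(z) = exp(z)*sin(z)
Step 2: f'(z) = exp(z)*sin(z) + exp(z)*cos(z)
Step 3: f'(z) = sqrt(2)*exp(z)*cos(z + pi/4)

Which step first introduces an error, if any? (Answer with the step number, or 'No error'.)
Step 3

Step 3 is incorrect due to a wrong trig function.
The step shows: sqrt(2)*exp(z)*cos(z + pi/4)
The correct value should be: sqrt(2)*exp(z)*sin(z + pi/4)

Explanation: sin(z + pi/4) was incorrectly written as cos(z + pi/4): the term sqrt(2)*exp(z)*sin(z + pi/4) was incorrectly written as sqrt(2)*exp(z)*cos(z + pi/4)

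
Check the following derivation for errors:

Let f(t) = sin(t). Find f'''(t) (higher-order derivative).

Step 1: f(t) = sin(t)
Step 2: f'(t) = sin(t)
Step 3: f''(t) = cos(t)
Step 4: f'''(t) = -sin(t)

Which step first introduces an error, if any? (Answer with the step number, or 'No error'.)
Step 2

Step 2 is incorrect due to a wrong trig function.
The step shows: sin(t)
The correct value should be: cos(t)

Explanation: cos(t) was incorrectly written as sin(t): the term cos(t) was incorrectly written as sin(t)
The later steps are derived from this incorrect expression, so the error originates in Step 2.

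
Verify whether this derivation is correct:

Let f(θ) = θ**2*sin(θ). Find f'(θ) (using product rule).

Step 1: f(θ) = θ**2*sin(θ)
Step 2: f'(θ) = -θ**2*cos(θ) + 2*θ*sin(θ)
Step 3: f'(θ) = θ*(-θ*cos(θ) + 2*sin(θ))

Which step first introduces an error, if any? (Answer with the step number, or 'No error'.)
Step 2

Step 2 is incorrect due to a sign flip.
The step shows: -θ**2*cos(θ) + 2*θ*sin(θ)
The correct value should be: θ**2*cos(θ) + 2*θ*sin(θ)

Explanation: The sign of one term was flipped: the term θ**2*cos(θ) was incorrectly written as -θ**2*cos(θ)
The later steps are derived from this incorrect expression, so the error originates in Step 2.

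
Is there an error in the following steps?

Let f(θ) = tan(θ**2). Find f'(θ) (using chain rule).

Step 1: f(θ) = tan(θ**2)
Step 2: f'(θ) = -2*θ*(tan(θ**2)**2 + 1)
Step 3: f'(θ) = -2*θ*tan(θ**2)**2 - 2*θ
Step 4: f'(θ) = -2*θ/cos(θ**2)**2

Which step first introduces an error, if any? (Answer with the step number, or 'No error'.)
Step 2

Step 2 is incorrect due to a sign flip.
The step shows: -2*θ*(tan(θ**2)**2 + 1)
The correct value should be: 2*θ*(tan(θ**2)**2 + 1)

Explanation: The sign of the whole expression was flipped: the term 2*θ*(tan(θ**2)**2 + 1) was incorrectly written as -2*θ*(tan(θ**2)**2 + 1)
The later steps are derived from this incorrect expression, so the error originates in Step 2.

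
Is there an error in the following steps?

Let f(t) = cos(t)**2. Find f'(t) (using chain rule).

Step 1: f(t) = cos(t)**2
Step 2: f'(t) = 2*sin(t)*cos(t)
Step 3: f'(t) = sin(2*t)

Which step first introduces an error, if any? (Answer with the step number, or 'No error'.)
Step 2

Step 2 is incorrect due to a sign flip.
The step shows: 2*sin(t)*cos(t)
The correct value should be: -2*sin(t)*cos(t)

Explanation: The sign of the whole expression was flipped: the term -2*sin(t)*cos(t) was incorrectly written as 2*sin(t)*cos(t)
The later steps are derived from this incorrect expression, so the error originates in Step 2.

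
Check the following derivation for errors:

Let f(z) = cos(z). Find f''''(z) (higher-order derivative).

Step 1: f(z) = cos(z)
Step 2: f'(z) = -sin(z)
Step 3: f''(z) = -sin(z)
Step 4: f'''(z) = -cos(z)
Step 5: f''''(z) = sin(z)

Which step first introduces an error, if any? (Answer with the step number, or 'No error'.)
Step 3

Step 3 is incorrect due to a wrong trig function.
The step shows: -sin(z)
The correct value should be: -cos(z)

Explanation: cos(z) was incorrectly written as sin(z): the term -cos(z) was incorrectly written as -sin(z)
The later steps are derived from this incorrect expression, so the error originates in Step 3.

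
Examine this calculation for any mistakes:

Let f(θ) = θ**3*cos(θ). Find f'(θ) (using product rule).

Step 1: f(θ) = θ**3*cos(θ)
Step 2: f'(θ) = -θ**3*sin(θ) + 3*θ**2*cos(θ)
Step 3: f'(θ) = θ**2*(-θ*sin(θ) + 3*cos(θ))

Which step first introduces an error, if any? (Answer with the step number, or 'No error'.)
No error

All steps in this derivation are correct.
The final answer f'(θ) = θ**2*(-θ*sin(θ) + 3*cos(θ)) is valid.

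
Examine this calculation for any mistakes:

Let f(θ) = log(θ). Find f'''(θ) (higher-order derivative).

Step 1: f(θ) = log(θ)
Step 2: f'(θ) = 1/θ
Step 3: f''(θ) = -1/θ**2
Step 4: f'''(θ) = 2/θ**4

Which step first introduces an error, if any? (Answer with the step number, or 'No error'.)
Step 4

Step 4 is incorrect due to a wrong exponent.
The step shows: 2/θ**4
The correct value should be: 2/θ**3

Explanation: The exponent -3 on θ was incorrectly written as -4: the term 2/θ**3 was incorrectly written as 2/θ**4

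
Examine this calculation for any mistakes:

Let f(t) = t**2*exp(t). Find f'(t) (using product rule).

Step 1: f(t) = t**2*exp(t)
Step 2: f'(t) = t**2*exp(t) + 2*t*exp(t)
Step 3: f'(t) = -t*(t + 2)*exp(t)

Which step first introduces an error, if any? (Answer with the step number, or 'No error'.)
Step 3

Step 3 is incorrect due to a sign flip.
The step shows: -t*(t + 2)*exp(t)
The correct value should be: t*(t + 2)*exp(t)

Explanation: The sign of the whole expression was flipped: the term t*(t + 2)*exp(t) was incorrectly written as -t*(t + 2)*exp(t)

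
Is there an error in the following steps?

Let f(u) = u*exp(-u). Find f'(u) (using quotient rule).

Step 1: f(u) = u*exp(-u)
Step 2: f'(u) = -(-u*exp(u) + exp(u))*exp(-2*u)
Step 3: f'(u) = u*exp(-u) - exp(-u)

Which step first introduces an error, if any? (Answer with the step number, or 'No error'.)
Step 2

Step 2 is incorrect due to a sign flip.
The step shows: -(-u*exp(u) + exp(u))*exp(-2*u)
The correct value should be: (-u*exp(u) + exp(u))*exp(-2*u)

Explanation: The sign of the whole expression was flipped: the term (-u*exp(u) + exp(u))*exp(-2*u) was incorrectly written as -(-u*exp(u) + exp(u))*exp(-2*u)
The later steps are derived from this incorrect expression, so the error originates in Step 2.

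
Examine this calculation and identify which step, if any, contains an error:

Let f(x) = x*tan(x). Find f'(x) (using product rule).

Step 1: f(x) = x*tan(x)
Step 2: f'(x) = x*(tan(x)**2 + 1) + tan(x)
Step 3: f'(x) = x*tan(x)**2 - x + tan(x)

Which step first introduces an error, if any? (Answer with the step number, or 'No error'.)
Step 3

Step 3 is incorrect due to a sign flip.
The step shows: x*tan(x)**2 - x + tan(x)
The correct value should be: x*tan(x)**2 + x + tan(x)

Explanation: The sign of one term was flipped: the term x was incorrectly written as -x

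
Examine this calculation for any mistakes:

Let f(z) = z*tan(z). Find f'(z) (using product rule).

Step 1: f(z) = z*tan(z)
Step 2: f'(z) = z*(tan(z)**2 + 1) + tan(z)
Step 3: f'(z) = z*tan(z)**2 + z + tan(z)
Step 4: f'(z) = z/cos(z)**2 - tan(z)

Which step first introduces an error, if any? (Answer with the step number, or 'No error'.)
Step 4

Step 4 is incorrect due to a sign flip.
The step shows: z/cos(z)**2 - tan(z)
The correct value should be: z/cos(z)**2 + tan(z)

Explanation: The sign of one term was flipped: the term tan(z) was incorrectly written as -tan(z)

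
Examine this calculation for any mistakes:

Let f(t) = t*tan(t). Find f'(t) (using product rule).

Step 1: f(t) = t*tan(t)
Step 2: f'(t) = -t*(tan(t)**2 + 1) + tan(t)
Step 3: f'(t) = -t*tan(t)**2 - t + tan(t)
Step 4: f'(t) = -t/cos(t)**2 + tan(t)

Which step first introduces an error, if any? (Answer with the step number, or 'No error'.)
Step 2

Step 2 is incorrect due to a sign flip.
The step shows: -t*(tan(t)**2 + 1) + tan(t)
The correct value should be: t*(tan(t)**2 + 1) + tan(t)

Explanation: The sign of one term was flipped: the term t*(tan(t)**2 + 1) was incorrectly written as -t*(tan(t)**2 + 1)
The later steps are derived from this incorrect expression, so the error originates in Step 2.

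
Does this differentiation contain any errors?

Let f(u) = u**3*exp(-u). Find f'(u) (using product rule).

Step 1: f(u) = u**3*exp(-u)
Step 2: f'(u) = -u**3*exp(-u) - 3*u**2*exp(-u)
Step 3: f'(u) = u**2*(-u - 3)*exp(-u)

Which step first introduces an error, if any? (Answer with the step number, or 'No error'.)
Step 2

Step 2 is incorrect due to a sign flip.
The step shows: -u**3*exp(-u) - 3*u**2*exp(-u)
The correct value should be: -u**3*exp(-u) + 3*u**2*exp(-u)

Explanation: The sign of one term was flipped: the term 3*u**2*exp(-u) was incorrectly written as -3*u**2*exp(-u)
The later steps are derived from this incorrect expression, so the error originates in Step 2.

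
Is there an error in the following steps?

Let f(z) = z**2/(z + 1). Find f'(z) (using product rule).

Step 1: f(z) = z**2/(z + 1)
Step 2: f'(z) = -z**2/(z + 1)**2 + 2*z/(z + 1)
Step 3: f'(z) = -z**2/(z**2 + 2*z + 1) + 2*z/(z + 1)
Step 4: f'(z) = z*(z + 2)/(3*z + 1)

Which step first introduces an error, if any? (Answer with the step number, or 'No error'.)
Step 4

Step 4 is incorrect due to a wrong exponent.
The step shows: z*(z + 2)/(3*z + 1)
The correct value should be: z*(z + 2)/(z**2 + 2*z + 1)

Explanation: The exponent 2 on z was incorrectly written as 1: the term z*(z + 2)/(z**2 + 2*z + 1) was incorrectly written as z*(z + 2)/(3*z + 1)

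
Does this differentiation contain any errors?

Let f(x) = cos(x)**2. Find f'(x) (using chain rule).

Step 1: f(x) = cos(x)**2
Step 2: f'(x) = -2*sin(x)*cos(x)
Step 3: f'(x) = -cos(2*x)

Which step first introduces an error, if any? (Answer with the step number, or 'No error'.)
Step 3

Step 3 is incorrect due to a wrong trig function.
The step shows: -cos(2*x)
The correct value should be: -sin(2*x)

Explanation: sin(2*x) was incorrectly written as cos(2*x): the term -sin(2*x) was incorrectly written as -cos(2*x)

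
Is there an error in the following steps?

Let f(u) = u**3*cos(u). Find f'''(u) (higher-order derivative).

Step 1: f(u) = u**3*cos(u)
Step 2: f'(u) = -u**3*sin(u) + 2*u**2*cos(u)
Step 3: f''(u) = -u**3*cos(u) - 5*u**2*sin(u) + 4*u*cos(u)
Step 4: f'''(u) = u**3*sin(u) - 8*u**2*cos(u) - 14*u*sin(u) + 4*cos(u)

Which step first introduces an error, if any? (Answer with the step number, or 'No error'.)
Step 2

Step 2 is incorrect due to a wrong coefficient.
The step shows: -u**3*sin(u) + 2*u**2*cos(u)
The correct value should be: -u**3*sin(u) + 3*u**2*cos(u)

Explanation: The coefficient 3 was incorrectly written as 2: the term 3*u**2*cos(u) was incorrectly written as 2*u**2*cos(u)
The later steps are derived from this incorrect expression, so the error originates in Step 2.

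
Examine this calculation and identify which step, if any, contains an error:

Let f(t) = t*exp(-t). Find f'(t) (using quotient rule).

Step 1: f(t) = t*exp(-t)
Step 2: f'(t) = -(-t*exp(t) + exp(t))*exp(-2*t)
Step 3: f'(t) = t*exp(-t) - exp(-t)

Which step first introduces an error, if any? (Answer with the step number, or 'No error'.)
Step 2

Step 2 is incorrect due to a sign flip.
The step shows: -(-t*exp(t) + exp(t))*exp(-2*t)
The correct value should be: (-t*exp(t) + exp(t))*exp(-2*t)

Explanation: The sign of the whole expression was flipped: the term (-t*exp(t) + exp(t))*exp(-2*t) was incorrectly written as -(-t*exp(t) + exp(t))*exp(-2*t)
The later steps are derived from this incorrect expression, so the error originates in Step 2.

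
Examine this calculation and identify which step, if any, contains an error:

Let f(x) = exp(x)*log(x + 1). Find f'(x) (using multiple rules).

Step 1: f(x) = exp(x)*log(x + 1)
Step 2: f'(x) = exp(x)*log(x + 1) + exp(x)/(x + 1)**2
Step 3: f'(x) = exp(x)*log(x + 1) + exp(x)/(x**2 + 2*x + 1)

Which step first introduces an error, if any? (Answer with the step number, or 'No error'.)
Step 2

Step 2 is incorrect due to a wrong exponent.
The step shows: exp(x)*log(x + 1) + exp(x)/(x + 1)**2
The correct value should be: exp(x)*log(x + 1) + exp(x)/(x + 1)

Explanation: The exponent -1 on x + 1 was incorrectly written as -2: the term exp(x)/(x + 1) was incorrectly written as exp(x)/(x + 1)**2
The later steps are derived from this incorrect expression, so the error originates in Step 2.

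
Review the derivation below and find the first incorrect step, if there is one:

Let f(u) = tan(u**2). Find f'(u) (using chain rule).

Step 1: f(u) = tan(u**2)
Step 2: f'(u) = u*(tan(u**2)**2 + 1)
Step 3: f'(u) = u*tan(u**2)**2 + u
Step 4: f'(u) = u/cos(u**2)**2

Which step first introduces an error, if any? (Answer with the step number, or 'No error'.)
Step 2

Step 2 is incorrect due to a wrong coefficient.
The step shows: u*(tan(u**2)**2 + 1)
The correct value should be: 2*u*(tan(u**2)**2 + 1)

Explanation: The coefficient 2 was incorrectly written as 1: the term 2*u*(tan(u**2)**2 + 1) was incorrectly written as u*(tan(u**2)**2 + 1)
The later steps are derived from this incorrect expression, so the error originates in Step 2.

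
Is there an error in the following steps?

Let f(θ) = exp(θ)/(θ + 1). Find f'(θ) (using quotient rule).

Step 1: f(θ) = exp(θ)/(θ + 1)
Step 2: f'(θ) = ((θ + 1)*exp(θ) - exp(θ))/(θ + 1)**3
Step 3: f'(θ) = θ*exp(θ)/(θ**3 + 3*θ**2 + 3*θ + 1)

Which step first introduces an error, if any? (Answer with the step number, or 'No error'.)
Step 2

Step 2 is incorrect due to a wrong exponent.
The step shows: ((θ + 1)*exp(θ) - exp(θ))/(θ + 1)**3
The correct value should be: ((θ + 1)*exp(θ) - exp(θ))/(θ + 1)**2

Explanation: The exponent -2 on θ + 1 was incorrectly written as -3: the term ((θ + 1)*exp(θ) - exp(θ))/(θ + 1)**2 was incorrectly written as ((θ + 1)*exp(θ) - exp(θ))/(θ + 1)**3
The later steps are derived from this incorrect expression, so the error originates in Step 2.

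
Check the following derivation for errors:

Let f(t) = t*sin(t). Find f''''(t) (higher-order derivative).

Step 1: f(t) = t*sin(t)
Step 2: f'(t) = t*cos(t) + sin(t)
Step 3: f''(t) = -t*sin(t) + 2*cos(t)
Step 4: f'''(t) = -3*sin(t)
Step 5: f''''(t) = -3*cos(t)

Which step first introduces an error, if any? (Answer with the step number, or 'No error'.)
Step 4

Step 4 is incorrect due to a dropped term.
The step shows: -3*sin(t)
The correct value should be: -t*cos(t) - 3*sin(t)

Explanation: A term was dropped: the term -t*cos(t) was incorrectly omitted
The later steps are derived from this incorrect expression, so the error originates in Step 4.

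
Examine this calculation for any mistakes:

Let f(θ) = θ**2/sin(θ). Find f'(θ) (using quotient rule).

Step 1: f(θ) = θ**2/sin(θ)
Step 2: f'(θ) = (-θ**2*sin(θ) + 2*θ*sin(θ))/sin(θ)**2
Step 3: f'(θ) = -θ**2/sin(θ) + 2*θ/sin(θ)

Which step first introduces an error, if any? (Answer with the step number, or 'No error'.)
Step 2

Step 2 is incorrect due to a wrong trig function.
The step shows: (-θ**2*sin(θ) + 2*θ*sin(θ))/sin(θ)**2
The correct value should be: (-θ**2*cos(θ) + 2*θ*sin(θ))/sin(θ)**2

Explanation: cos(θ) was incorrectly written as sin(θ): the term (-θ**2*cos(θ) + 2*θ*sin(θ))/sin(θ)**2 was incorrectly written as (-θ**2*sin(θ) + 2*θ*sin(θ))/sin(θ)**2
The later steps are derived from this incorrect expression, so the error originates in Step 2.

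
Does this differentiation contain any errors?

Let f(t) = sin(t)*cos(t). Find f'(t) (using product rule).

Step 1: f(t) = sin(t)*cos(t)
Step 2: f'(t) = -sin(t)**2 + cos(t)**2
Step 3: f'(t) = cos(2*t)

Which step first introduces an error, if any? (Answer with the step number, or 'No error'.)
No error

All steps in this derivation are correct.
The final answer f'(t) = cos(2*t) is valid.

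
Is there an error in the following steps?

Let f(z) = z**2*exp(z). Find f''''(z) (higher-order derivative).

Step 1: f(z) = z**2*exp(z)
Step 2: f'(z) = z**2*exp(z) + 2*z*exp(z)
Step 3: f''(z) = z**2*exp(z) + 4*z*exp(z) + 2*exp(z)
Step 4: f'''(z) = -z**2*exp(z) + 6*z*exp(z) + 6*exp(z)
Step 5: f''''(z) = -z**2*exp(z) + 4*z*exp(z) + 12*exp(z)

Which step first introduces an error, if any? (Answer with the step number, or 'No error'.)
Step 4

Step 4 is incorrect due to a sign flip.
The step shows: -z**2*exp(z) + 6*z*exp(z) + 6*exp(z)
The correct value should be: z**2*exp(z) + 6*z*exp(z) + 6*exp(z)

Explanation: The sign of one term was flipped: the term z**2*exp(z) was incorrectly written as -z**2*exp(z)
The later steps are derived from this incorrect expression, so the error originates in Step 4.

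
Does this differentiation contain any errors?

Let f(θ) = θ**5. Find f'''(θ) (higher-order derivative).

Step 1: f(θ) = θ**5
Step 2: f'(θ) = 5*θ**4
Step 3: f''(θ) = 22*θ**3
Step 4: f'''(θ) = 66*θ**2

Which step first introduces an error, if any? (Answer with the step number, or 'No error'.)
Step 3

Step 3 is incorrect due to a wrong coefficient.
The step shows: 22*θ**3
The correct value should be: 20*θ**3

Explanation: The coefficient 20 was incorrectly written as 22: the term 20*θ**3 was incorrectly written as 22*θ**3
The later steps are derived from this incorrect expression, so the error originates in Step 3.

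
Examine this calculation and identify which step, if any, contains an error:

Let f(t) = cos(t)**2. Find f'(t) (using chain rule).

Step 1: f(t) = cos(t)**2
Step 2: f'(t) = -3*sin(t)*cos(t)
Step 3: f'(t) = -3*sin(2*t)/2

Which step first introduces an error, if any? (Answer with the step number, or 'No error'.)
Step 2

Step 2 is incorrect due to a wrong coefficient.
The step shows: -3*sin(t)*cos(t)
The correct value should be: -2*sin(t)*cos(t)

Explanation: The coefficient -2 was incorrectly written as -3: the term -2*sin(t)*cos(t) was incorrectly written as -3*sin(t)*cos(t)
The later steps are derived from this incorrect expression, so the error originates in Step 2.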